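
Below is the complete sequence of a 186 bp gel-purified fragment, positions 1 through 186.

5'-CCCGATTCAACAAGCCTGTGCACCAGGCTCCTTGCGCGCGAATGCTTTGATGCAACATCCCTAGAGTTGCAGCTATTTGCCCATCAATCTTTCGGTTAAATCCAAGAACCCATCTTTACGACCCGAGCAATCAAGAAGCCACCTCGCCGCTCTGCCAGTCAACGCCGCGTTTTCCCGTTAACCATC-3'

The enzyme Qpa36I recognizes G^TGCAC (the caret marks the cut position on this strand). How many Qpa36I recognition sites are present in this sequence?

GTGCAC occurs starting at position 18.
Qpa36I cuts at 1 site.

1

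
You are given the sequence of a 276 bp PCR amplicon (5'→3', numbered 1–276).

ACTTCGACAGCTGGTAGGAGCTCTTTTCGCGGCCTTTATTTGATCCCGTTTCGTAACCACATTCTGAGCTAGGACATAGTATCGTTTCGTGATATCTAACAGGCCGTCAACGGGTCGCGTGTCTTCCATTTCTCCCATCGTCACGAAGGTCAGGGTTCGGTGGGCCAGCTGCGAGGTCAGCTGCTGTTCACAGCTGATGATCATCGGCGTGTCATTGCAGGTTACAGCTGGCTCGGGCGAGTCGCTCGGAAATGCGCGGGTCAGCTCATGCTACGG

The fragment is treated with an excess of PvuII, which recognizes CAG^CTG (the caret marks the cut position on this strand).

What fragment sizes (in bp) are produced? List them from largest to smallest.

158, 49, 34, 13, 12, 10 bp

PvuII sites (CAGCTG) start at positions 8, 166, 178, 191, 225.
PvuII cuts after base 3 of each site, so after positions 10, 168, 180, 193, 227.
Linear molecule, 5 cuts → 6 fragments:
  1–10 → 10 bp
  11–168 → 158 bp
  169–180 → 12 bp
  181–193 → 13 bp
  194–227 → 34 bp
  228–276 → 49 bp
Sorted largest to smallest: 158, 49, 34, 13, 12, 10 bp.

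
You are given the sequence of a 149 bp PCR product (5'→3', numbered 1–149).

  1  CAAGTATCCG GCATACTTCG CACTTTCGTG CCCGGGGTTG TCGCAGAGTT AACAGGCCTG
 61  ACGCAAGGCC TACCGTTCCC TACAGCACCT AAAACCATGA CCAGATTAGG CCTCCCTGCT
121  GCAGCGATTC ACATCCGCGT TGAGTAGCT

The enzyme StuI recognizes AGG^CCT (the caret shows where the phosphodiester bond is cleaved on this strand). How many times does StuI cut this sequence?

AGGCCT occurs starting at positions 54, 66, 108.
StuI cuts at 3 sites.

3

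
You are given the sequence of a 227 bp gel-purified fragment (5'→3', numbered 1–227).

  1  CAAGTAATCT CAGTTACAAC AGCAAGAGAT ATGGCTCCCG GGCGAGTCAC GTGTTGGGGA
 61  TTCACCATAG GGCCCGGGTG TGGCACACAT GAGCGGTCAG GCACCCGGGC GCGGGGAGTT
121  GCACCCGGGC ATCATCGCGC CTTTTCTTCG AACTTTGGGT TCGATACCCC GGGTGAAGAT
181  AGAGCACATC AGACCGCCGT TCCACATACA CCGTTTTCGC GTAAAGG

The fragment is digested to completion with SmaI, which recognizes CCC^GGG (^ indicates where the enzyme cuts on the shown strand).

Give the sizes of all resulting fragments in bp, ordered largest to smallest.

57, 44, 39, 36, 31, 20 bp

SmaI sites (CCCGGG) start at positions 37, 73, 104, 124, 168.
SmaI cuts after base 3 of each site, so after positions 39, 75, 106, 126, 170.
Linear molecule, 5 cuts → 6 fragments:
  1–39 → 39 bp
  40–75 → 36 bp
  76–106 → 31 bp
  107–126 → 20 bp
  127–170 → 44 bp
  171–227 → 57 bp
Sorted largest to smallest: 57, 44, 39, 36, 31, 20 bp.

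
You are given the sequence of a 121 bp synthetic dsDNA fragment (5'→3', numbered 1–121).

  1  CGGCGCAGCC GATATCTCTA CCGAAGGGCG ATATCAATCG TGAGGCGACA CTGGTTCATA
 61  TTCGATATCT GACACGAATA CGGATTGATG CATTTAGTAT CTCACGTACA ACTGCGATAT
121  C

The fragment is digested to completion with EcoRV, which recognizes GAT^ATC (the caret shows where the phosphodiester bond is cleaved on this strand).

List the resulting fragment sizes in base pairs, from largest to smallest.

52, 34, 19, 13, 3 bp

EcoRV sites (GATATC) start at positions 11, 30, 64, 116.
EcoRV cuts after base 3 of each site, so after positions 13, 32, 66, 118.
Linear molecule, 4 cuts → 5 fragments:
  1–13 → 13 bp
  14–32 → 19 bp
  33–66 → 34 bp
  67–118 → 52 bp
  119–121 → 3 bp
Sorted largest to smallest: 52, 34, 19, 13, 3 bp.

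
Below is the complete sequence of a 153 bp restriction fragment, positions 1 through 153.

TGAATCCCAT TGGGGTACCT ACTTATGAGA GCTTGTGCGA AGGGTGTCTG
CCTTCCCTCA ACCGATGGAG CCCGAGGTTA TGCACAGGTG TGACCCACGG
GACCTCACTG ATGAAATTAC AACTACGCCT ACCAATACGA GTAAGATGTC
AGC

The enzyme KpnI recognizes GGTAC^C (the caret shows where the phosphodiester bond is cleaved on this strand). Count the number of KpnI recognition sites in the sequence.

GGTACC occurs starting at position 14.
KpnI cuts at 1 site.

1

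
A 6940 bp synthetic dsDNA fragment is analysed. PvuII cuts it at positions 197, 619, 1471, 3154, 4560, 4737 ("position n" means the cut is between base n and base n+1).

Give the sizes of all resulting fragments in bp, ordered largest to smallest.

2203, 1683, 1406, 852, 422, 197, 177 bp

Linear molecule, 6 cuts → 7 fragments:
  197 − 0 = 197 bp
  619 − 197 = 422 bp
  1471 − 619 = 852 bp
  3154 − 1471 = 1683 bp
  4560 − 3154 = 1406 bp
  4737 − 4560 = 177 bp
  6940 − 4737 = 2203 bp
Sorted largest to smallest: 2203, 1683, 1406, 852, 422, 197, 177 bp.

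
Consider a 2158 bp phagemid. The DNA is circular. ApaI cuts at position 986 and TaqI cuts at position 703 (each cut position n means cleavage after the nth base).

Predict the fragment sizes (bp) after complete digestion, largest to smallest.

Combined cut positions (sorted): 703, 986.
Circular molecule, 2 cuts → 2 fragments:
  986 − 703 = 283 bp
  wrap: 2158 − 986 + 703 = 1875 bp
Sorted largest to smallest: 1875, 283 bp.

1875, 283 bp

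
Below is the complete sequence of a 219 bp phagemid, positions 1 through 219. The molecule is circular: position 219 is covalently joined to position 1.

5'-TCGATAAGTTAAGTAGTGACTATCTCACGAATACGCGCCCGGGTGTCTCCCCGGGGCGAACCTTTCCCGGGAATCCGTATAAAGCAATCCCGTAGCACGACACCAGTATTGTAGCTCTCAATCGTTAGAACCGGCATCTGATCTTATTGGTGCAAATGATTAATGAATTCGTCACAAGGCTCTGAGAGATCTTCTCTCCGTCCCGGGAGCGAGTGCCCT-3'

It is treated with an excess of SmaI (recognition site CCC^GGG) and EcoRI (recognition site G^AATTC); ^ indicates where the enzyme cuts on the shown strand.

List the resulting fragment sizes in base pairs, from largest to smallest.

97, 55, 39, 16, 12 bp

SmaI sites (CCCGGG) start at positions 38, 50, 66, 202.
SmaI cuts after base 3 of each site, so after positions 40, 52, 68, 204.
The EcoRI site (GAATTC) starts at position 165.
EcoRI cuts after the first base of each site, so after position 165.
Combined cut positions: 40, 52, 68, 165, 204.
Circular molecule, 5 cuts → 5 fragments:
  41–52 → 12 bp
  53–68 → 16 bp
  69–165 → 97 bp
  166–204 → 39 bp
  205–219 then 1–40 → 15 + 40 = 55 bp
Sorted largest to smallest: 97, 55, 39, 16, 12 bp.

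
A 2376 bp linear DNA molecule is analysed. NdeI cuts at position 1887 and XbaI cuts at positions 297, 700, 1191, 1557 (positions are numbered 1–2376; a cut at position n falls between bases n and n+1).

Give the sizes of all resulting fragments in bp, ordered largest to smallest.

Combined cut positions (sorted): 297, 700, 1191, 1557, 1887.
Linear molecule, 5 cuts → 6 fragments:
  297 − 0 = 297 bp
  700 − 297 = 403 bp
  1191 − 700 = 491 bp
  1557 − 1191 = 366 bp
  1887 − 1557 = 330 bp
  2376 − 1887 = 489 bp
Sorted largest to smallest: 491, 489, 403, 366, 330, 297 bp.

491, 489, 403, 366, 330, 297 bp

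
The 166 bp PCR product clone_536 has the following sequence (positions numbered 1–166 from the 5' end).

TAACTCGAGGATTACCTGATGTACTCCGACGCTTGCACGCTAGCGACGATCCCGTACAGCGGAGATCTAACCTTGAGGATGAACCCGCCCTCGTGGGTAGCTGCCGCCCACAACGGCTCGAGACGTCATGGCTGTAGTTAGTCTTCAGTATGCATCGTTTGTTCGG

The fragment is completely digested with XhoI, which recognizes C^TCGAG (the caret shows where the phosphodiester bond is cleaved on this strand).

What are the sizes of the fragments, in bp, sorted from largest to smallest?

XhoI sites (CTCGAG) start at positions 4, 117.
XhoI cuts after the first base of each site, so after positions 4, 117.
Linear molecule, 2 cuts → 3 fragments:
  1–4 → 4 bp
  5–117 → 113 bp
  118–166 → 49 bp
Sorted largest to smallest: 113, 49, 4 bp.

113, 49, 4 bp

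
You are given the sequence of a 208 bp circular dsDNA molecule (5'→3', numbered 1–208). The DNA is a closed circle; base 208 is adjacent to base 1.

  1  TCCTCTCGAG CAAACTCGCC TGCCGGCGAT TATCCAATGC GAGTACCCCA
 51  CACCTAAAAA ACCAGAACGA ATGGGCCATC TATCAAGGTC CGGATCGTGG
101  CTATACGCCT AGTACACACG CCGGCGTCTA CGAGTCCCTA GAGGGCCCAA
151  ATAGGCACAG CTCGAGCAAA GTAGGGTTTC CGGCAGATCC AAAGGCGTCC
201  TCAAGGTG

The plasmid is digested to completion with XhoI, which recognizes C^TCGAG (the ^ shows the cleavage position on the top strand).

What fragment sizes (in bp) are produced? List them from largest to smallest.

XhoI sites (CTCGAG) start at positions 5, 161.
XhoI cuts after the first base of each site, so after positions 5, 161.
Circular molecule, 2 cuts → 2 fragments:
  6–161 → 156 bp
  162–208 then 1–5 → 47 + 5 = 52 bp
Sorted largest to smallest: 156, 52 bp.

156, 52 bp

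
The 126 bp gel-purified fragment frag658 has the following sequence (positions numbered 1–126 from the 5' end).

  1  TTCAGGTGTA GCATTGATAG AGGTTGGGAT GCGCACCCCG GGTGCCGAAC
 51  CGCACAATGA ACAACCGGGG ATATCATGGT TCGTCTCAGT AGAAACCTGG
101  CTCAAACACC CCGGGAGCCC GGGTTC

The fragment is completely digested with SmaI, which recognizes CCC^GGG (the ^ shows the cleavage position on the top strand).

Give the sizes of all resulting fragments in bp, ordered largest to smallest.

73, 39, 8, 6 bp

SmaI sites (CCCGGG) start at positions 37, 110, 118.
SmaI cuts after base 3 of each site, so after positions 39, 112, 120.
Linear molecule, 3 cuts → 4 fragments:
  1–39 → 39 bp
  40–112 → 73 bp
  113–120 → 8 bp
  121–126 → 6 bp
Sorted largest to smallest: 73, 39, 8, 6 bp.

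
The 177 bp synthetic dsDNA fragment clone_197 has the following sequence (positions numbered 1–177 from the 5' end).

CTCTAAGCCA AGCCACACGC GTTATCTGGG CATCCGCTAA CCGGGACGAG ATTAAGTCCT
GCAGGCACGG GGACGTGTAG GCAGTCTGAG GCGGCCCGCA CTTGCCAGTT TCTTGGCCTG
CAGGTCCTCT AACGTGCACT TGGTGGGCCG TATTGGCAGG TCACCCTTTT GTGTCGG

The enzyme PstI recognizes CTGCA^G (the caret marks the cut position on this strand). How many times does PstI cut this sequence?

2

CTGCAG occurs starting at positions 59, 118.
PstI cuts at 2 sites.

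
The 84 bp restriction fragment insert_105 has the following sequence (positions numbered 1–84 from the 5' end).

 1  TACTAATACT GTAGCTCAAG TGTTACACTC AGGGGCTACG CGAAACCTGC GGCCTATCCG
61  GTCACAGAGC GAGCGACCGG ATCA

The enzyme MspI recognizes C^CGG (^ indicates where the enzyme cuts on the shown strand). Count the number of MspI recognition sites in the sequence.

CCGG occurs starting at positions 58, 77.
MspI cuts at 2 sites.

2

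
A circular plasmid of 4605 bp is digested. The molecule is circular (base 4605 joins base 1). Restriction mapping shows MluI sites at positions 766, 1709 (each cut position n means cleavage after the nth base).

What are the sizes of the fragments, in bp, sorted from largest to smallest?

3662, 943 bp

Circular molecule, 2 cuts → 2 fragments:
  1709 − 766 = 943 bp
  wrap: 4605 − 1709 + 766 = 3662 bp
Sorted largest to smallest: 3662, 943 bp.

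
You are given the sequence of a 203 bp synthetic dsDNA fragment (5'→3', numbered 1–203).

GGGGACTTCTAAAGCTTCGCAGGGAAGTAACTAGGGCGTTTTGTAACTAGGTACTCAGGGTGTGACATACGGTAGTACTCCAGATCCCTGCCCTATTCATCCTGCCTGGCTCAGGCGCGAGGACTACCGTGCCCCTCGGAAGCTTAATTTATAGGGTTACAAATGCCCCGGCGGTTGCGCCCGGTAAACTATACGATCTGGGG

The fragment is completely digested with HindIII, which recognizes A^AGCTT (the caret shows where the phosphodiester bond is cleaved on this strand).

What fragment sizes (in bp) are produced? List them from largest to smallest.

HindIII sites (AAGCTT) start at positions 12, 140.
HindIII cuts after the first base of each site, so after positions 12, 140.
Linear molecule, 2 cuts → 3 fragments:
  1–12 → 12 bp
  13–140 → 128 bp
  141–203 → 63 bp
Sorted largest to smallest: 128, 63, 12 bp.

128, 63, 12 bp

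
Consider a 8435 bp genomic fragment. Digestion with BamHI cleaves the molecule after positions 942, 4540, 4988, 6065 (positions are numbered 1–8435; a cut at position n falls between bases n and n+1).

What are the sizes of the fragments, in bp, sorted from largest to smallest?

3598, 2370, 1077, 942, 448 bp

Linear molecule, 4 cuts → 5 fragments:
  942 − 0 = 942 bp
  4540 − 942 = 3598 bp
  4988 − 4540 = 448 bp
  6065 − 4988 = 1077 bp
  8435 − 6065 = 2370 bp
Sorted largest to smallest: 3598, 2370, 1077, 942, 448 bp.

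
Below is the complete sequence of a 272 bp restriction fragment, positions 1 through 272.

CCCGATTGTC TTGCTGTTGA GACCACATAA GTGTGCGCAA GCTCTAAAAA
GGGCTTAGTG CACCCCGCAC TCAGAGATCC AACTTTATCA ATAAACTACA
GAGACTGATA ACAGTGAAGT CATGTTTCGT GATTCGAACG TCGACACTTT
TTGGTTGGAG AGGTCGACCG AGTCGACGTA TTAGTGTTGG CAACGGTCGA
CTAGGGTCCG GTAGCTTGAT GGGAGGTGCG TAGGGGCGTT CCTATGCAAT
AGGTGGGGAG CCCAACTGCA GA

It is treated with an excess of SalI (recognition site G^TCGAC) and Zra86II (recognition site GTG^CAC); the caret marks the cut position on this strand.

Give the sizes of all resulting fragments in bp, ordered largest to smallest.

80, 76, 60, 24, 23, 9 bp

SalI sites (GTCGAC) start at positions 140, 163, 172, 196.
SalI cuts after the first base of each site, so after positions 140, 163, 172, 196.
The Zra86II site (GTGCAC) starts at position 58.
Zra86II cuts after base 3 of each site, so after position 60.
Combined cut positions: 60, 140, 163, 172, 196.
Linear molecule, 5 cuts → 6 fragments:
  1–60 → 60 bp
  61–140 → 80 bp
  141–163 → 23 bp
  164–172 → 9 bp
  173–196 → 24 bp
  197–272 → 76 bp
Sorted largest to smallest: 80, 76, 60, 24, 23, 9 bp.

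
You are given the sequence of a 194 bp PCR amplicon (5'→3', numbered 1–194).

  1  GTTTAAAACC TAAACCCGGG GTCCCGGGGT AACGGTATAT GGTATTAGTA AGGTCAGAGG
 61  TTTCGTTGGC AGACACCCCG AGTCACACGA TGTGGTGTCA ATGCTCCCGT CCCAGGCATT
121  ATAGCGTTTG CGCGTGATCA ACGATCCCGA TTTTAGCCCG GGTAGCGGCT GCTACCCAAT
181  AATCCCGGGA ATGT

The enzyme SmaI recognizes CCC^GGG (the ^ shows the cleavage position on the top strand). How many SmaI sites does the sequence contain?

4

CCCGGG occurs starting at positions 15, 23, 157, 184.
SmaI cuts at 4 sites.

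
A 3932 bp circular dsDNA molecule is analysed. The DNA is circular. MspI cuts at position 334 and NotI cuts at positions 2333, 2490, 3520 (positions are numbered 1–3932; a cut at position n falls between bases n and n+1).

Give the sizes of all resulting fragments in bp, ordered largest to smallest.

Combined cut positions (sorted): 334, 2333, 2490, 3520.
Circular molecule, 4 cuts → 4 fragments:
  2333 − 334 = 1999 bp
  2490 − 2333 = 157 bp
  3520 − 2490 = 1030 bp
  wrap: 3932 − 3520 + 334 = 746 bp
Sorted largest to smallest: 1999, 1030, 746, 157 bp.

1999, 1030, 746, 157 bp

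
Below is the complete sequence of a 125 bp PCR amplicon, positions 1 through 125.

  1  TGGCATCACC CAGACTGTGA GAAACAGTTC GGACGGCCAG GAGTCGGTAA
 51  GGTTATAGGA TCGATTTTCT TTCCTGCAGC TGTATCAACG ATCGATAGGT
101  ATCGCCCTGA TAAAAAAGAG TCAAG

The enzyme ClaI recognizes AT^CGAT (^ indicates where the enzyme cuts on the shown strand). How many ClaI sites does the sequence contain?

ATCGAT occurs starting at positions 60, 91.
ClaI cuts at 2 sites.

2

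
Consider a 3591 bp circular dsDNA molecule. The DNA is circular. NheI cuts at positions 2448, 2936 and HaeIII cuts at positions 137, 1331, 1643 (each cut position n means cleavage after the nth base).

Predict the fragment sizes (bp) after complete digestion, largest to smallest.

1194, 805, 792, 488, 312 bp

Combined cut positions (sorted): 137, 1331, 1643, 2448, 2936.
Circular molecule, 5 cuts → 5 fragments:
  1331 − 137 = 1194 bp
  1643 − 1331 = 312 bp
  2448 − 1643 = 805 bp
  2936 − 2448 = 488 bp
  wrap: 3591 − 2936 + 137 = 792 bp
Sorted largest to smallest: 1194, 805, 792, 488, 312 bp.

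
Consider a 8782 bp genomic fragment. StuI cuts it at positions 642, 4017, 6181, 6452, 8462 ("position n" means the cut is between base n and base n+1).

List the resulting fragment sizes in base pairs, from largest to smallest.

Linear molecule, 5 cuts → 6 fragments:
  642 − 0 = 642 bp
  4017 − 642 = 3375 bp
  6181 − 4017 = 2164 bp
  6452 − 6181 = 271 bp
  8462 − 6452 = 2010 bp
  8782 − 8462 = 320 bp
Sorted largest to smallest: 3375, 2164, 2010, 642, 320, 271 bp.

3375, 2164, 2010, 642, 320, 271 bp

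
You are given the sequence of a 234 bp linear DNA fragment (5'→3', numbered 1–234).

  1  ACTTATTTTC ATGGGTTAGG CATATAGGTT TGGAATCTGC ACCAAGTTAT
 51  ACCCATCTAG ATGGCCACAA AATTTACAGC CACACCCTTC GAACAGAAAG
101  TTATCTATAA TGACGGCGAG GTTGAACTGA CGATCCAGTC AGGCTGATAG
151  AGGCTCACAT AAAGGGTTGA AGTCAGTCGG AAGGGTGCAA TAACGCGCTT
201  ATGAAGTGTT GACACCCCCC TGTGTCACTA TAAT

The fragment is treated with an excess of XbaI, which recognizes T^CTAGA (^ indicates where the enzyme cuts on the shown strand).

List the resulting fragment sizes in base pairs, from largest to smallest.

178, 56 bp

The XbaI site (TCTAGA) starts at position 56.
XbaI cuts after the first base of each site, so after position 56.
Linear molecule, 1 cut → 2 fragments:
  1–56 → 56 bp
  57–234 → 178 bp
Sorted largest to smallest: 178, 56 bp.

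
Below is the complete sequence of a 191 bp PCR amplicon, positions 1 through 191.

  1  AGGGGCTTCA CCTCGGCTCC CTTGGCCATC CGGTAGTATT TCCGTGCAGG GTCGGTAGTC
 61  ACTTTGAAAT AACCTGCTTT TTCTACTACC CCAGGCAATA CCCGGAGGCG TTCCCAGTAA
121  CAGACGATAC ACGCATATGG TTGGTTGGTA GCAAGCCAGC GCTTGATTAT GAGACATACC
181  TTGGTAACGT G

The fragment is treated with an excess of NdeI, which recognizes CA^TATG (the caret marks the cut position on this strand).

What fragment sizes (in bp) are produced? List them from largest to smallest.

135, 56 bp

The NdeI site (CATATG) starts at position 134.
NdeI cuts after base 2 of each site, so after position 135.
Linear molecule, 1 cut → 2 fragments:
  1–135 → 135 bp
  136–191 → 56 bp
Sorted largest to smallest: 135, 56 bp.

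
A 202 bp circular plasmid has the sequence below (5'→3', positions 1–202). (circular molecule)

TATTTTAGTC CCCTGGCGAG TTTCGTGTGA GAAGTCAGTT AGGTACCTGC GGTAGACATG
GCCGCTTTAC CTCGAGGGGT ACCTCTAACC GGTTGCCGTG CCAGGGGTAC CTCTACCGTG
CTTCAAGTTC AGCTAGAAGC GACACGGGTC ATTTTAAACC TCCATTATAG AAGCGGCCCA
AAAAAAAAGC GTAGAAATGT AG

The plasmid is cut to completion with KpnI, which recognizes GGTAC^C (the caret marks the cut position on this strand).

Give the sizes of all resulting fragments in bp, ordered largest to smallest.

138, 36, 28 bp

KpnI sites (GGTACC) start at positions 42, 78, 106.
KpnI cuts after base 5 of each site (before the last base), so after positions 46, 82, 110.
Circular molecule, 3 cuts → 3 fragments:
  47–82 → 36 bp
  83–110 → 28 bp
  111–202 then 1–46 → 92 + 46 = 138 bp
Sorted largest to smallest: 138, 36, 28 bp.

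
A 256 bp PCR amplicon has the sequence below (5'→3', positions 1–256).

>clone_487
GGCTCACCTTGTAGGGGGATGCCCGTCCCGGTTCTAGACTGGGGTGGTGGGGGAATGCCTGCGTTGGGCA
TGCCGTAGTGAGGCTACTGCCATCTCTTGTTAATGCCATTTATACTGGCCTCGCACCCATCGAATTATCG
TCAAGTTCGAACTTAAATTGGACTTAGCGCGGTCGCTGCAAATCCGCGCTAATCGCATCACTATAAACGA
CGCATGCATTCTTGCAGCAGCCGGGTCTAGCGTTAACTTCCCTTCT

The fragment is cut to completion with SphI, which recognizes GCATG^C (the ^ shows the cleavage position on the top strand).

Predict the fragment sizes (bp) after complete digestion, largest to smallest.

144, 72, 40 bp

SphI sites (GCATGC) start at positions 68, 212.
SphI cuts after base 5 of each site (before the last base), so after positions 72, 216.
Linear molecule, 2 cuts → 3 fragments:
  1–72 → 72 bp
  73–216 → 144 bp
  217–256 → 40 bp
Sorted largest to smallest: 144, 72, 40 bp.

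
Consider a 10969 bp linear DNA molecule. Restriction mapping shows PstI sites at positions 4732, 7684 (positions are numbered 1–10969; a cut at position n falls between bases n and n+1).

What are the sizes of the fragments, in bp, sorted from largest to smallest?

Linear molecule, 2 cuts → 3 fragments:
  4732 − 0 = 4732 bp
  7684 − 4732 = 2952 bp
  10969 − 7684 = 3285 bp
Sorted largest to smallest: 4732, 3285, 2952 bp.

4732, 3285, 2952 bp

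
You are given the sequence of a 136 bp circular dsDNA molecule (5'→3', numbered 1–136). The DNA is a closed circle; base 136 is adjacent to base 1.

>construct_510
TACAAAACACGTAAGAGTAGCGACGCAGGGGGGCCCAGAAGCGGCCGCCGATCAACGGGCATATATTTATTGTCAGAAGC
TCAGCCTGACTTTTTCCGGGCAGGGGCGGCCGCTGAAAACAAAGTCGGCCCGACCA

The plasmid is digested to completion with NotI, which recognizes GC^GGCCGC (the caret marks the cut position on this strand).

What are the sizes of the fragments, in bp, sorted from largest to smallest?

71, 65 bp

NotI sites (GCGGCCGC) start at positions 41, 106.
NotI cuts after base 2 of each site, so after positions 42, 107.
Circular molecule, 2 cuts → 2 fragments:
  43–107 → 65 bp
  108–136 then 1–42 → 29 + 42 = 71 bp
Sorted largest to smallest: 71, 65 bp.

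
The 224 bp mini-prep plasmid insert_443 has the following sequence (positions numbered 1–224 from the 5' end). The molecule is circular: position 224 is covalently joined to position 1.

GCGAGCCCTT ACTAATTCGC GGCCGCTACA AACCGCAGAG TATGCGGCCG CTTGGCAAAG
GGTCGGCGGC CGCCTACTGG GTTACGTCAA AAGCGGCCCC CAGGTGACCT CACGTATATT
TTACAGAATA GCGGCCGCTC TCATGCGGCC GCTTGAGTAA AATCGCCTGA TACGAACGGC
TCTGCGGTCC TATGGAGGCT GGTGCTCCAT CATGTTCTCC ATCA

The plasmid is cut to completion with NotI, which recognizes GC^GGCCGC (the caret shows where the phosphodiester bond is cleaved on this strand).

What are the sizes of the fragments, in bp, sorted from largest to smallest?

NotI sites (GCGGCCGC) start at positions 19, 44, 66, 131, 145.
NotI cuts after base 2 of each site, so after positions 20, 45, 67, 132, 146.
Circular molecule, 5 cuts → 5 fragments:
  21–45 → 25 bp
  46–67 → 22 bp
  68–132 → 65 bp
  133–146 → 14 bp
  147–224 then 1–20 → 78 + 20 = 98 bp
Sorted largest to smallest: 98, 65, 25, 22, 14 bp.

98, 65, 25, 22, 14 bp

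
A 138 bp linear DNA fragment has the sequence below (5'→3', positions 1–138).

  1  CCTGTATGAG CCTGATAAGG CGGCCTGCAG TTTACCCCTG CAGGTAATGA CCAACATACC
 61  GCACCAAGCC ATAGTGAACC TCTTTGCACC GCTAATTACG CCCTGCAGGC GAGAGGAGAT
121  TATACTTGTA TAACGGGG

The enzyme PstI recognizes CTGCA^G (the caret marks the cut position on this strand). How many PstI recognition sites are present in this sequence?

CTGCAG occurs starting at positions 25, 38, 103.
PstI cuts at 3 sites.

3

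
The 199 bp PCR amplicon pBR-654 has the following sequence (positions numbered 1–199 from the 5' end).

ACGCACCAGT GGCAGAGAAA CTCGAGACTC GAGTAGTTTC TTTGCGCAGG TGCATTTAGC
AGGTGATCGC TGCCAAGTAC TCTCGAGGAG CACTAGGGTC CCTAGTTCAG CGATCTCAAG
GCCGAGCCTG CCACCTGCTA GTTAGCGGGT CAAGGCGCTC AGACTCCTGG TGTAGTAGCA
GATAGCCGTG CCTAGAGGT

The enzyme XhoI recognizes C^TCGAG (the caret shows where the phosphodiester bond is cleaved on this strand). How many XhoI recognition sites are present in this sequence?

CTCGAG occurs starting at positions 21, 28, 82.
XhoI cuts at 3 sites.

3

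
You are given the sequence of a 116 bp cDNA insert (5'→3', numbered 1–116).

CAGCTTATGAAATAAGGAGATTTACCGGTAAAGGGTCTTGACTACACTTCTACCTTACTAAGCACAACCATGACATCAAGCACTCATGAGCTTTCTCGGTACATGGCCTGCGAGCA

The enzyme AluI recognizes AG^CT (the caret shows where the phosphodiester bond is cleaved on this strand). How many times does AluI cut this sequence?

AGCT occurs starting at positions 2, 89.
AluI cuts at 2 sites.

2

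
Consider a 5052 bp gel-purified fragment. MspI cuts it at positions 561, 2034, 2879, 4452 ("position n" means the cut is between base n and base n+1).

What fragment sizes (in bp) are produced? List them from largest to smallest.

Linear molecule, 4 cuts → 5 fragments:
  561 − 0 = 561 bp
  2034 − 561 = 1473 bp
  2879 − 2034 = 845 bp
  4452 − 2879 = 1573 bp
  5052 − 4452 = 600 bp
Sorted largest to smallest: 1573, 1473, 845, 600, 561 bp.

1573, 1473, 845, 600, 561 bp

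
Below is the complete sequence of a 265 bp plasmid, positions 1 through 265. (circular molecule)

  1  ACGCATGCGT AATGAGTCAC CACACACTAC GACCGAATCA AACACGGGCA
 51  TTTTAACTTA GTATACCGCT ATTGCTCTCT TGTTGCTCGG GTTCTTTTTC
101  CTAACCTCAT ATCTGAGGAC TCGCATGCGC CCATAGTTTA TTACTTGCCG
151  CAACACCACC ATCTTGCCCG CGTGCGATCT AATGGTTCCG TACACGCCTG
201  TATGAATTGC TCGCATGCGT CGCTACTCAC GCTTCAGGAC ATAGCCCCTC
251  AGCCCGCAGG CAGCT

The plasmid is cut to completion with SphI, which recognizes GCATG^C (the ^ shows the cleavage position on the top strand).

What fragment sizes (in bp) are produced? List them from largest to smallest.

120, 90, 55 bp

SphI sites (GCATGC) start at positions 3, 123, 213.
SphI cuts after base 5 of each site (before the last base), so after positions 7, 127, 217.
Circular molecule, 3 cuts → 3 fragments:
  8–127 → 120 bp
  128–217 → 90 bp
  218–265 then 1–7 → 48 + 7 = 55 bp
Sorted largest to smallest: 120, 90, 55 bp.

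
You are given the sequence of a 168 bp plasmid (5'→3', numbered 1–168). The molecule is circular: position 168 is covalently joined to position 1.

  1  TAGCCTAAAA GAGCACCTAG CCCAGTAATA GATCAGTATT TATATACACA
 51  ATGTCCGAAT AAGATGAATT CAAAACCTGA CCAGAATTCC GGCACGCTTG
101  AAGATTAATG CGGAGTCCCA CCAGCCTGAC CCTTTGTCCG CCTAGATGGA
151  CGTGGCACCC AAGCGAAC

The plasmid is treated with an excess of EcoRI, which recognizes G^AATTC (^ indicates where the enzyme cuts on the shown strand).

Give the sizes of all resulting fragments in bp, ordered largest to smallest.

EcoRI sites (GAATTC) start at positions 66, 84.
EcoRI cuts after the first base of each site, so after positions 66, 84.
Circular molecule, 2 cuts → 2 fragments:
  67–84 → 18 bp
  85–168 then 1–66 → 84 + 66 = 150 bp
Sorted largest to smallest: 150, 18 bp.

150, 18 bp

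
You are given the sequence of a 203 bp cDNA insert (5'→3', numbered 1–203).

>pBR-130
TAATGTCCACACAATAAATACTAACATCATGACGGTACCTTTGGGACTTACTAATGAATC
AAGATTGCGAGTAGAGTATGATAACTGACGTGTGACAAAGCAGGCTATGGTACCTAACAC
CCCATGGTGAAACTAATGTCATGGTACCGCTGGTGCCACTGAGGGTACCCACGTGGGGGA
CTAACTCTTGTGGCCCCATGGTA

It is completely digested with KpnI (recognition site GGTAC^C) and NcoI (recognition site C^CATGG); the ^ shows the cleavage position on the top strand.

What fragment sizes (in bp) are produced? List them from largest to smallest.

75, 38, 28, 25, 21, 9, 7 bp

KpnI sites (GGTACC) start at positions 34, 109, 143, 164.
KpnI cuts after base 5 of each site (before the last base), so after positions 38, 113, 147, 168.
NcoI sites (CCATGG) start at positions 122, 196.
NcoI cuts after the first base of each site, so after positions 122, 196.
Combined cut positions: 38, 113, 122, 147, 168, 196.
Linear molecule, 6 cuts → 7 fragments:
  1–38 → 38 bp
  39–113 → 75 bp
  114–122 → 9 bp
  123–147 → 25 bp
  148–168 → 21 bp
  169–196 → 28 bp
  197–203 → 7 bp
Sorted largest to smallest: 75, 38, 28, 25, 21, 9, 7 bp.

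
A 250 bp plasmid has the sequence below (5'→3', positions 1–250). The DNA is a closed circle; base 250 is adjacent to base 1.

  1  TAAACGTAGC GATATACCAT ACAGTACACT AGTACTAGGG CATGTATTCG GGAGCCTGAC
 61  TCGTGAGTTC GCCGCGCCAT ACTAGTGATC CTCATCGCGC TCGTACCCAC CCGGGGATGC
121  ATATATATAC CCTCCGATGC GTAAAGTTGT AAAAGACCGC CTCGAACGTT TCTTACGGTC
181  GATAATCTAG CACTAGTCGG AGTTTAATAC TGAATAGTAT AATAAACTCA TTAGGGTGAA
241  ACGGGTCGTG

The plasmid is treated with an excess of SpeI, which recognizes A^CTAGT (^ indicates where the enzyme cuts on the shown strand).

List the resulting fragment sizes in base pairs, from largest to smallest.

SpeI sites (ACTAGT) start at positions 28, 81, 192.
SpeI cuts after the first base of each site, so after positions 28, 81, 192.
Circular molecule, 3 cuts → 3 fragments:
  29–81 → 53 bp
  82–192 → 111 bp
  193–250 then 1–28 → 58 + 28 = 86 bp
Sorted largest to smallest: 111, 86, 53 bp.

111, 86, 53 bp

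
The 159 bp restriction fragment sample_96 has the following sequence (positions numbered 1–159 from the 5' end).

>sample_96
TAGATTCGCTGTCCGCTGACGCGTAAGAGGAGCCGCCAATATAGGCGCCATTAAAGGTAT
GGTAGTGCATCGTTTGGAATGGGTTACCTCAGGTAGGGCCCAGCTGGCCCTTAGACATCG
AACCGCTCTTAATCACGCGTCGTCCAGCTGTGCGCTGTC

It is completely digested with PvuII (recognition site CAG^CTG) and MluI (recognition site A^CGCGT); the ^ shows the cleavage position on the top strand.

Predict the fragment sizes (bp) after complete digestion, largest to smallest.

84, 32, 19, 12, 12 bp

PvuII sites (CAGCTG) start at positions 101, 145.
PvuII cuts after base 3 of each site, so after positions 103, 147.
MluI sites (ACGCGT) start at positions 19, 135.
MluI cuts after the first base of each site, so after positions 19, 135.
Combined cut positions: 19, 103, 135, 147.
Linear molecule, 4 cuts → 5 fragments:
  1–19 → 19 bp
  20–103 → 84 bp
  104–135 → 32 bp
  136–147 → 12 bp
  148–159 → 12 bp
Sorted largest to smallest: 84, 32, 19, 12, 12 bp.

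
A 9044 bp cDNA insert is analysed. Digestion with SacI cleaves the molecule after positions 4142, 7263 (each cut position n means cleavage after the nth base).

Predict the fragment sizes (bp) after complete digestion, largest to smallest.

4142, 3121, 1781 bp

Linear molecule, 2 cuts → 3 fragments:
  4142 − 0 = 4142 bp
  7263 − 4142 = 3121 bp
  9044 − 7263 = 1781 bp
Sorted largest to smallest: 4142, 3121, 1781 bp.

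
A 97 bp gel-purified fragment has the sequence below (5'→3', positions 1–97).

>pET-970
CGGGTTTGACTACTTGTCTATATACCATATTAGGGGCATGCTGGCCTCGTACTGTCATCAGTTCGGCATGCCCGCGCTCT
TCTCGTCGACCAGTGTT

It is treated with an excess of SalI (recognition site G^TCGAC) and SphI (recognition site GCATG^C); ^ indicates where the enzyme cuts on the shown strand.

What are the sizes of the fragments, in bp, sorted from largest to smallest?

40, 30, 15, 12 bp

The SalI site (GTCGAC) starts at position 85.
SalI cuts after the first base of each site, so after position 85.
SphI sites (GCATGC) start at positions 36, 66.
SphI cuts after base 5 of each site (before the last base), so after positions 40, 70.
Combined cut positions: 40, 70, 85.
Linear molecule, 3 cuts → 4 fragments:
  1–40 → 40 bp
  41–70 → 30 bp
  71–85 → 15 bp
  86–97 → 12 bp
Sorted largest to smallest: 40, 30, 15, 12 bp.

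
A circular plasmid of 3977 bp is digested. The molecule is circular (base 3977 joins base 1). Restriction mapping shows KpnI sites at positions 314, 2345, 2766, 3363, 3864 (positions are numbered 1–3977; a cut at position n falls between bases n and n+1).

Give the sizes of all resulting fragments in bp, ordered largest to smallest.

Circular molecule, 5 cuts → 5 fragments:
  2345 − 314 = 2031 bp
  2766 − 2345 = 421 bp
  3363 − 2766 = 597 bp
  3864 − 3363 = 501 bp
  wrap: 3977 − 3864 + 314 = 427 bp
Sorted largest to smallest: 2031, 597, 501, 427, 421 bp.

2031, 597, 501, 427, 421 bp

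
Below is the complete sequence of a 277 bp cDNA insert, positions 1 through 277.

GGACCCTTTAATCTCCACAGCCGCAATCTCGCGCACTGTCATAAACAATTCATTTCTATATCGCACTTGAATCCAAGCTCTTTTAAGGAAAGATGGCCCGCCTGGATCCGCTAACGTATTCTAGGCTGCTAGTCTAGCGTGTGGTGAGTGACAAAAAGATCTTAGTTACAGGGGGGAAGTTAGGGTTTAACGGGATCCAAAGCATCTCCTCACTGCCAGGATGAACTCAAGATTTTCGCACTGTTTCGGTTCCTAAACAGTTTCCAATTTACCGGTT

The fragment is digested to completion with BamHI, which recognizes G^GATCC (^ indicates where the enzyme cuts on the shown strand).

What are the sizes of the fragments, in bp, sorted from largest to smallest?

104, 89, 84 bp

BamHI sites (GGATCC) start at positions 104, 193.
BamHI cuts after the first base of each site, so after positions 104, 193.
Linear molecule, 2 cuts → 3 fragments:
  1–104 → 104 bp
  105–193 → 89 bp
  194–277 → 84 bp
Sorted largest to smallest: 104, 89, 84 bp.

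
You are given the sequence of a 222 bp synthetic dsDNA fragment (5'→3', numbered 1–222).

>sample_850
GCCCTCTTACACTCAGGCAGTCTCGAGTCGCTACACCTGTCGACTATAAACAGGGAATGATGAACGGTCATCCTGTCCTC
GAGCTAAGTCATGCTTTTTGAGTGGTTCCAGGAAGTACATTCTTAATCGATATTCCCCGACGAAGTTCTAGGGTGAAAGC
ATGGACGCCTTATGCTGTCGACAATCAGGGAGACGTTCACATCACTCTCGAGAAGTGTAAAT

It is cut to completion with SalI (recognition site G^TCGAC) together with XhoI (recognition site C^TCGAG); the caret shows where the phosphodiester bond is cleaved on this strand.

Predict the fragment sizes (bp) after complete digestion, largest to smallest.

99, 39, 30, 22, 17, 15 bp

SalI sites (GTCGAC) start at positions 39, 177.
SalI cuts after the first base of each site, so after positions 39, 177.
XhoI sites (CTCGAG) start at positions 22, 78, 207.
XhoI cuts after the first base of each site, so after positions 22, 78, 207.
Combined cut positions: 22, 39, 78, 177, 207.
Linear molecule, 5 cuts → 6 fragments:
  1–22 → 22 bp
  23–39 → 17 bp
  40–78 → 39 bp
  79–177 → 99 bp
  178–207 → 30 bp
  208–222 → 15 bp
Sorted largest to smallest: 99, 39, 30, 22, 17, 15 bp.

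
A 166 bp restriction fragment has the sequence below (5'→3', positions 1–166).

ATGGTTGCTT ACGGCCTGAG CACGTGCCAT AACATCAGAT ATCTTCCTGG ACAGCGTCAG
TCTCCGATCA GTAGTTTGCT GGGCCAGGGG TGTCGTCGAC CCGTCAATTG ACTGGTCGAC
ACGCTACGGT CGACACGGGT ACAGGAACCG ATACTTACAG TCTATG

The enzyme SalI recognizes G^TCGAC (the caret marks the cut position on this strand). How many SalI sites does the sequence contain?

GTCGAC occurs starting at positions 95, 115, 129.
SalI cuts at 3 sites.

3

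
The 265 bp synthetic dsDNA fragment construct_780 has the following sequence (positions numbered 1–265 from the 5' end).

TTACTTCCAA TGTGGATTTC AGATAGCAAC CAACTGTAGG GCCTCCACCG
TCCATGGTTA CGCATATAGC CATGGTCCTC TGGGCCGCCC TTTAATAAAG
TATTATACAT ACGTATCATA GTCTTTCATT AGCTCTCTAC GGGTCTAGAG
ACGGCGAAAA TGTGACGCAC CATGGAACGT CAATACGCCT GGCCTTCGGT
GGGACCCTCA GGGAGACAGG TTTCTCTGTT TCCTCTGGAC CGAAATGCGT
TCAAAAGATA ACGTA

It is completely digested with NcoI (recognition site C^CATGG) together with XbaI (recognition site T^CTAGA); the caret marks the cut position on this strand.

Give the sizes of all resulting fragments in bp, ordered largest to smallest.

95, 74, 52, 26, 18 bp

NcoI sites (CCATGG) start at positions 52, 70, 170.
NcoI cuts after the first base of each site, so after positions 52, 70, 170.
The XbaI site (TCTAGA) starts at position 144.
XbaI cuts after the first base of each site, so after position 144.
Combined cut positions: 52, 70, 144, 170.
Linear molecule, 4 cuts → 5 fragments:
  1–52 → 52 bp
  53–70 → 18 bp
  71–144 → 74 bp
  145–170 → 26 bp
  171–265 → 95 bp
Sorted largest to smallest: 95, 74, 52, 26, 18 bp.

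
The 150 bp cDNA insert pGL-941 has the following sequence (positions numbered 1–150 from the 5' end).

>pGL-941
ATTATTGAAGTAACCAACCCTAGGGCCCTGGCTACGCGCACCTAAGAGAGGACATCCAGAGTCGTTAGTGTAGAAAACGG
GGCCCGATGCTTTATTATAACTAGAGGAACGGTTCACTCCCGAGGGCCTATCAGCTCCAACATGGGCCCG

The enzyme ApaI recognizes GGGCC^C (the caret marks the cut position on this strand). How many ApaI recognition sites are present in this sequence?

3

GGGCCC occurs starting at positions 23, 80, 144.
ApaI cuts at 3 sites.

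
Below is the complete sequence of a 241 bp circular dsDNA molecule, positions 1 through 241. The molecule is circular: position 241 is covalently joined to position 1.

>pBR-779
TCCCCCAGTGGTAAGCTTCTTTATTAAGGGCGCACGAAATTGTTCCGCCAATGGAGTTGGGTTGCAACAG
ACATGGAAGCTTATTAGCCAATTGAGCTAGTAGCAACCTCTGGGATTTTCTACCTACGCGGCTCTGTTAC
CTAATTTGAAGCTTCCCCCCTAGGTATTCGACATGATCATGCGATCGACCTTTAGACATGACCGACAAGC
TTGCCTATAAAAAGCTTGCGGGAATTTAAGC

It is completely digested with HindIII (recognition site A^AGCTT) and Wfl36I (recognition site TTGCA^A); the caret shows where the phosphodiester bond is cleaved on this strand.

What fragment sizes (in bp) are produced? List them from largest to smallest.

72, 58, 53, 32, 15, 11 bp

HindIII sites (AAGCTT) start at positions 13, 77, 149, 207, 222.
HindIII cuts after the first base of each site, so after positions 13, 77, 149, 207, 222.
The Wfl36I site (TTGCAA) starts at position 62.
Wfl36I cuts after base 5 of each site (before the last base), so after position 66.
Combined cut positions: 13, 66, 77, 149, 207, 222.
Circular molecule, 6 cuts → 6 fragments:
  14–66 → 53 bp
  67–77 → 11 bp
  78–149 → 72 bp
  150–207 → 58 bp
  208–222 → 15 bp
  223–241 then 1–13 → 19 + 13 = 32 bp
Sorted largest to smallest: 72, 58, 53, 32, 15, 11 bp.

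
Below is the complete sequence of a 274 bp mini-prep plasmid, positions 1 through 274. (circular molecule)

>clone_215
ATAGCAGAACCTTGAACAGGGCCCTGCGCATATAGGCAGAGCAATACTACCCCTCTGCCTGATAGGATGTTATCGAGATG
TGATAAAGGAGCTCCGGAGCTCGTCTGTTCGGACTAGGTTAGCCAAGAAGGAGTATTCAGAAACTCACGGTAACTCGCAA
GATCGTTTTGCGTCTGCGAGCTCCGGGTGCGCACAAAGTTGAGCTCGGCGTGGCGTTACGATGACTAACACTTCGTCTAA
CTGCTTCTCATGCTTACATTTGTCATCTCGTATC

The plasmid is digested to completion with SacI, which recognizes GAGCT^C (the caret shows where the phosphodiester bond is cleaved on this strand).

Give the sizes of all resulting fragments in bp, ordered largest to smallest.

162, 81, 23, 8 bp

SacI sites (GAGCTC) start at positions 89, 97, 178, 201.
SacI cuts after base 5 of each site (before the last base), so after positions 93, 101, 182, 205.
Circular molecule, 4 cuts → 4 fragments:
  94–101 → 8 bp
  102–182 → 81 bp
  183–205 → 23 bp
  206–274 then 1–93 → 69 + 93 = 162 bp
Sorted largest to smallest: 162, 81, 23, 8 bp.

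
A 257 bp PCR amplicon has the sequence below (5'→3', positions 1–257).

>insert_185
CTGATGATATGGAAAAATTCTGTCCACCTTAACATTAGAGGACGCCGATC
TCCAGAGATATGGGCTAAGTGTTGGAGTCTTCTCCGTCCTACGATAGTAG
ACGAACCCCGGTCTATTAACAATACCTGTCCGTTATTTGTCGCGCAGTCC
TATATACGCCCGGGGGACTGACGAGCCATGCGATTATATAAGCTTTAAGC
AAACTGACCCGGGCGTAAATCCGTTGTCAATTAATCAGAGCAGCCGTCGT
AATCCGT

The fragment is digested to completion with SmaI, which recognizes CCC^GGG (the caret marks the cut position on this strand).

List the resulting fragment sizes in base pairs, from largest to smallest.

SmaI sites (CCCGGG) start at positions 159, 208.
SmaI cuts after base 3 of each site, so after positions 161, 210.
Linear molecule, 2 cuts → 3 fragments:
  1–161 → 161 bp
  162–210 → 49 bp
  211–257 → 47 bp
Sorted largest to smallest: 161, 49, 47 bp.

161, 49, 47 bp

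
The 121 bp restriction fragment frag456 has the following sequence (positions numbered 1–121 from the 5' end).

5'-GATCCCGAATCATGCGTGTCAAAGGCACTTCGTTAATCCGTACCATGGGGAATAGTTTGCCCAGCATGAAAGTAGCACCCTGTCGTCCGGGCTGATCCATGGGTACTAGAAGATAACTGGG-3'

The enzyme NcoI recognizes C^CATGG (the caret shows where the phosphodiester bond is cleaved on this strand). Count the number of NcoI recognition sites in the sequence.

CCATGG occurs starting at positions 43, 97.
NcoI cuts at 2 sites.

2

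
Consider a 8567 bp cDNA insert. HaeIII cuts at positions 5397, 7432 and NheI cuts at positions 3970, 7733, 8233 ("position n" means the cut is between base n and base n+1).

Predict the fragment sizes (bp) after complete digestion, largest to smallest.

Combined cut positions (sorted): 3970, 5397, 7432, 7733, 8233.
Linear molecule, 5 cuts → 6 fragments:
  3970 − 0 = 3970 bp
  5397 − 3970 = 1427 bp
  7432 − 5397 = 2035 bp
  7733 − 7432 = 301 bp
  8233 − 7733 = 500 bp
  8567 − 8233 = 334 bp
Sorted largest to smallest: 3970, 2035, 1427, 500, 334, 301 bp.

3970, 2035, 1427, 500, 334, 301 bp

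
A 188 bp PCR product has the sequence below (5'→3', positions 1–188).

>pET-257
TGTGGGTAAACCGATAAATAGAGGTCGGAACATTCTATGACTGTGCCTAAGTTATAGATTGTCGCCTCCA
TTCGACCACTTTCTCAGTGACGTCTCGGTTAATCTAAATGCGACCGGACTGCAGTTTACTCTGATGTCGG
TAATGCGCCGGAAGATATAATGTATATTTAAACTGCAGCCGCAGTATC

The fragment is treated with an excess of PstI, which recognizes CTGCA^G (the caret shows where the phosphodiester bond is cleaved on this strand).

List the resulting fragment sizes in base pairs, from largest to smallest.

123, 54, 11 bp

PstI sites (CTGCAG) start at positions 119, 173.
PstI cuts after base 5 of each site (before the last base), so after positions 123, 177.
Linear molecule, 2 cuts → 3 fragments:
  1–123 → 123 bp
  124–177 → 54 bp
  178–188 → 11 bp
Sorted largest to smallest: 123, 54, 11 bp.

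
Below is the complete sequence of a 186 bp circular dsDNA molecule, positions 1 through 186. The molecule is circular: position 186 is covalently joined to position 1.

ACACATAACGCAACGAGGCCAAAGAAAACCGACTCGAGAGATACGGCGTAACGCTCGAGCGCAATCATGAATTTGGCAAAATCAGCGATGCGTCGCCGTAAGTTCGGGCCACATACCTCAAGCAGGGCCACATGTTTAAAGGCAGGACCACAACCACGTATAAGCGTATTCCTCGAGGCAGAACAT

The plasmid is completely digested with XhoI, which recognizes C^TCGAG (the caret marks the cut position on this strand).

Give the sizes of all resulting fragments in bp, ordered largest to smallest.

XhoI sites (CTCGAG) start at positions 33, 54, 172.
XhoI cuts after the first base of each site, so after positions 33, 54, 172.
Circular molecule, 3 cuts → 3 fragments:
  34–54 → 21 bp
  55–172 → 118 bp
  173–186 then 1–33 → 14 + 33 = 47 bp
Sorted largest to smallest: 118, 47, 21 bp.

118, 47, 21 bp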